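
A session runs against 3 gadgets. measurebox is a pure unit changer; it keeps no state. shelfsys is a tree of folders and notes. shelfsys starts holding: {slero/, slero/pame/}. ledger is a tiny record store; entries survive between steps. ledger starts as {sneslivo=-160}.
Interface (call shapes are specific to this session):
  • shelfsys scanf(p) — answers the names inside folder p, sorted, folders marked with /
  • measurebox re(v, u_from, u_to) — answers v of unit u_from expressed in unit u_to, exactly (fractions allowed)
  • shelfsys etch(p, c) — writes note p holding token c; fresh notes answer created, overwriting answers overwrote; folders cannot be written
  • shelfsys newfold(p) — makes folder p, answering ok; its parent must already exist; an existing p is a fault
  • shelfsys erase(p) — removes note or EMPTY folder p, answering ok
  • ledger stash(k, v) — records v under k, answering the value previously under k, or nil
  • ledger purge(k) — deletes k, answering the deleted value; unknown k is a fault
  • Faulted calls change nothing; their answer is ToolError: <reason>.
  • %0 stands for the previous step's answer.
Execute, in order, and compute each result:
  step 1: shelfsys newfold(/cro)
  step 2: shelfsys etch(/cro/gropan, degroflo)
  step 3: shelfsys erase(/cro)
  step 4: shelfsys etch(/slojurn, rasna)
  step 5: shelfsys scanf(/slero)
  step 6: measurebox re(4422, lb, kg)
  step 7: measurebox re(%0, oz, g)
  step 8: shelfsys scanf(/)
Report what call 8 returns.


I try shelfsys newfold(/cro), and observe ok.
Invoking shelfsys etch(/cro/gropan, degroflo), yielding created.
I run shelfsys erase(/cro), and get ToolError: not empty.
Using shelfsys etch(/slojurn, rasna), yielding created.
Invoking shelfsys scanf(/slero), and see [pame/].
Using measurebox re(4422, lb, kg): 100289273007/50000000.
I use measurebox re(%0, oz, g), giving 4549044902882215659/80000000000000.
I run shelfsys scanf(/), and observe [cro/, slero/, slojurn].

Answer: [cro/, slero/, slojurn]


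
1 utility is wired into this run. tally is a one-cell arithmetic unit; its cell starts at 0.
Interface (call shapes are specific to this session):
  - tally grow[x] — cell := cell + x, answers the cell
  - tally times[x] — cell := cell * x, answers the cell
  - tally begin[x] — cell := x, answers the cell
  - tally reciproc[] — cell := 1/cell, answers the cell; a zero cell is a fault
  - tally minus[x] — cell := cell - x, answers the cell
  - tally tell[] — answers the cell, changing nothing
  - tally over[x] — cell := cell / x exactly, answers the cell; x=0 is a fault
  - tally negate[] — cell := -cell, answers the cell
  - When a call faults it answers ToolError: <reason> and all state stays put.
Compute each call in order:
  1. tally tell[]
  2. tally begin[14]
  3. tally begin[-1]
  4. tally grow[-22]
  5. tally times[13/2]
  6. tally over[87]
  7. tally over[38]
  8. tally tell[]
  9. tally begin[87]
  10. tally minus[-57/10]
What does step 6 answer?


Answer: -299/174

Derivation:
Next I call tally tell(), and observe 0.
Invoking tally begin(14), and observe 14.
I use tally begin(-1), which returns -1.
I use tally grow(-22), yielding -23.
I use tally times(13/2), which returns -299/2.
Now I run tally over(87), yielding -299/174.
Using tally over(38), and see -299/6612.
I invoke tally tell(), — result: -299/6612.
Then tally begin(87), giving 87.
Invoking tally minus(-57/10), and get 927/10.


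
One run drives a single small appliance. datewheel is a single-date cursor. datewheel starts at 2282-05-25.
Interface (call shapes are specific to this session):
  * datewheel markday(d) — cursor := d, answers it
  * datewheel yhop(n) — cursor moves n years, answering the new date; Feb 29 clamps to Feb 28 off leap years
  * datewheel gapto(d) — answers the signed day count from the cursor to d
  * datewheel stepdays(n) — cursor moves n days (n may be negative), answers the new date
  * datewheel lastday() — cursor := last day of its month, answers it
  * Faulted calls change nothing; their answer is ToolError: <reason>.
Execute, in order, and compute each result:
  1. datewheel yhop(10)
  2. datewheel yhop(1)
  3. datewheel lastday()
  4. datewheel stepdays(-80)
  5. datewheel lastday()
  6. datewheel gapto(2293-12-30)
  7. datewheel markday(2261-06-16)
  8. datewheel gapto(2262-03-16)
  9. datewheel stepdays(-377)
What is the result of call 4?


% datewheel yhop n='10'
= 2292-05-25
% datewheel yhop n='1'
= 2293-05-25
% datewheel lastday
= 2293-05-31
% datewheel stepdays n='-80'
= 2293-03-12
% datewheel lastday
= 2293-03-31
% datewheel gapto d='2293-12-30'
= 274
% datewheel markday d='2261-06-16'
= 2261-06-16
% datewheel gapto d='2262-03-16'
= 273
% datewheel stepdays n='-377'
= 2260-06-04

Answer: 2293-03-12


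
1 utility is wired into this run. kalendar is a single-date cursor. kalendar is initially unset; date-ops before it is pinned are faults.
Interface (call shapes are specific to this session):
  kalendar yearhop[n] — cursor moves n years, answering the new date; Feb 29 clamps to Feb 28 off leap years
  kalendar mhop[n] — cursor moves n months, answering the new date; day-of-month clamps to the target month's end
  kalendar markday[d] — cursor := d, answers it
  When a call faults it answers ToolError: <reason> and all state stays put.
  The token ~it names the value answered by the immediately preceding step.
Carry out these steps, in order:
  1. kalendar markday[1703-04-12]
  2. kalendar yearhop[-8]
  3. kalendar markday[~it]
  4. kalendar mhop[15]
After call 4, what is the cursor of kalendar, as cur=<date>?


> kalendar markday d='1703-04-12'
[out] 1703-04-12
> kalendar yearhop n='-8'
[out] 1695-04-12
> kalendar markday d='~it'
[out] 1695-04-12
> kalendar mhop n='15'
[out] 1696-07-12

Answer: cur=1696-07-12


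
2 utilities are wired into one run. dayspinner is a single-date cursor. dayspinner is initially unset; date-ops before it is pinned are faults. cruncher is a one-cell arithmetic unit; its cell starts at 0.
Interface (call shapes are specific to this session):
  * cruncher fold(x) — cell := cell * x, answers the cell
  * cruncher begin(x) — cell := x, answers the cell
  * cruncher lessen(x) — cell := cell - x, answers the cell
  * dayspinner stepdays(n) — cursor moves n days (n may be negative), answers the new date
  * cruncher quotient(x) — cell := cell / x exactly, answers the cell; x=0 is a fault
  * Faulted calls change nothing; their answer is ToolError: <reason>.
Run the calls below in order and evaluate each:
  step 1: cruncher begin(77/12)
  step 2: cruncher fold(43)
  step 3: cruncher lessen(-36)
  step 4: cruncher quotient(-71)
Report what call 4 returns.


Answer: -3743/852

Derivation:
I invoke cruncher begin(x→77/12), — result: 77/12.
Next I call cruncher fold(x→43), — result: 3311/12.
Then cruncher lessen(x→-36), — result: 3743/12.
I call cruncher quotient(x→-71), → -3743/852.


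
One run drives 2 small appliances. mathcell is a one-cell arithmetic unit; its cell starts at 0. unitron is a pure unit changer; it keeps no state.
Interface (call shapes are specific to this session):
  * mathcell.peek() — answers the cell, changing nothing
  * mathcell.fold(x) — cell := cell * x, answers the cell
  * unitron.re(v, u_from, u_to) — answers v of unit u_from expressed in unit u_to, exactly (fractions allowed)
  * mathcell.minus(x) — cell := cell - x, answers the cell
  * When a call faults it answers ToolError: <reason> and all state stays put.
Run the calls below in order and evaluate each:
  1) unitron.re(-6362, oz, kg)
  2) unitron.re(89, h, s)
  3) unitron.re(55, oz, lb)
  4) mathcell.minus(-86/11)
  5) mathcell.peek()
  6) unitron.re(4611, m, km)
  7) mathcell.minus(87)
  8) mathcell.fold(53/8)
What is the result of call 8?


Answer: -46163/88

Derivation:
[in] unitron.re v=-6362 u_from=oz u_to=kg
= -144287732897/800000000
[in] unitron.re v=89 u_from=h u_to=s
= 320400
[in] unitron.re v=55 u_from=oz u_to=lb
= 55/16
[in] mathcell.minus x=-86/11
= 86/11
[in] mathcell.peek
= 86/11
[in] unitron.re v=4611 u_from=m u_to=km
= 4611/1000
[in] mathcell.minus x=87
= -871/11
[in] mathcell.fold x=53/8
= -46163/88


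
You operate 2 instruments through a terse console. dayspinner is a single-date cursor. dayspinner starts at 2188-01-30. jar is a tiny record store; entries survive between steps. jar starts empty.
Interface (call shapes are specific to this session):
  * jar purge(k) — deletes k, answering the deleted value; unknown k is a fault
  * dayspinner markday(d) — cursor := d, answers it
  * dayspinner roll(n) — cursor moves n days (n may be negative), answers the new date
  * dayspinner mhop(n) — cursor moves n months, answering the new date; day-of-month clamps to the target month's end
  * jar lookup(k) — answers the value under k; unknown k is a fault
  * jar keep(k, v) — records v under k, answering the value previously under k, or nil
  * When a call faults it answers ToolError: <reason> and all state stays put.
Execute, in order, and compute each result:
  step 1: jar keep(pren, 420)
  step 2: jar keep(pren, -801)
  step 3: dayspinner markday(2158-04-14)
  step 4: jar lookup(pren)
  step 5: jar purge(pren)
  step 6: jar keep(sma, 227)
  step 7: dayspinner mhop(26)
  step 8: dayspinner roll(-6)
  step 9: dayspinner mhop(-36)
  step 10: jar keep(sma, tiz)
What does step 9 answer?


Answer: 2157-06-08

Derivation:
>> jar keep(k: pren, v: 420)
<< nil
>> jar keep(k: pren, v: -801)
<< 420
>> dayspinner markday(d: 2158-04-14)
<< 2158-04-14
>> jar lookup(k: pren)
<< -801
>> jar purge(k: pren)
<< -801
>> jar keep(k: sma, v: 227)
<< nil
>> dayspinner mhop(n: 26)
<< 2160-06-14
>> dayspinner roll(n: -6)
<< 2160-06-08
>> dayspinner mhop(n: -36)
<< 2157-06-08
>> jar keep(k: sma, v: tiz)
<< 227


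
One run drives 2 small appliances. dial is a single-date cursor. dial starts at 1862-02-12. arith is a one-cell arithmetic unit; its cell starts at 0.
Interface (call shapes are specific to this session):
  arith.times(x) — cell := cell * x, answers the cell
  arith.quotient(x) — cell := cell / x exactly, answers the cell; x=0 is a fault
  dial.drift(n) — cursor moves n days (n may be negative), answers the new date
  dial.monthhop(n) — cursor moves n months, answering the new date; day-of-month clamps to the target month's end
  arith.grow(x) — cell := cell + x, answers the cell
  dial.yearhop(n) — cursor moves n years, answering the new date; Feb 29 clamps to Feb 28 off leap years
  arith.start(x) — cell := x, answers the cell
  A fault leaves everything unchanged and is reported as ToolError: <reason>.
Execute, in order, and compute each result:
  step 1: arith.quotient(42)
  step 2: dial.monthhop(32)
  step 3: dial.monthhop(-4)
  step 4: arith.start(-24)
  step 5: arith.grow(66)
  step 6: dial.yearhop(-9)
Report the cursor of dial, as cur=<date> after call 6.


Answer: cur=1855-06-12

Derivation:
·→ arith.quotient(x='42')
·← 0
·→ dial.monthhop(n='32')
·← 1864-10-12
·→ dial.monthhop(n='-4')
·← 1864-06-12
·→ arith.start(x='-24')
·← -24
·→ arith.grow(x='66')
·← 42
·→ dial.yearhop(n='-9')
·← 1855-06-12


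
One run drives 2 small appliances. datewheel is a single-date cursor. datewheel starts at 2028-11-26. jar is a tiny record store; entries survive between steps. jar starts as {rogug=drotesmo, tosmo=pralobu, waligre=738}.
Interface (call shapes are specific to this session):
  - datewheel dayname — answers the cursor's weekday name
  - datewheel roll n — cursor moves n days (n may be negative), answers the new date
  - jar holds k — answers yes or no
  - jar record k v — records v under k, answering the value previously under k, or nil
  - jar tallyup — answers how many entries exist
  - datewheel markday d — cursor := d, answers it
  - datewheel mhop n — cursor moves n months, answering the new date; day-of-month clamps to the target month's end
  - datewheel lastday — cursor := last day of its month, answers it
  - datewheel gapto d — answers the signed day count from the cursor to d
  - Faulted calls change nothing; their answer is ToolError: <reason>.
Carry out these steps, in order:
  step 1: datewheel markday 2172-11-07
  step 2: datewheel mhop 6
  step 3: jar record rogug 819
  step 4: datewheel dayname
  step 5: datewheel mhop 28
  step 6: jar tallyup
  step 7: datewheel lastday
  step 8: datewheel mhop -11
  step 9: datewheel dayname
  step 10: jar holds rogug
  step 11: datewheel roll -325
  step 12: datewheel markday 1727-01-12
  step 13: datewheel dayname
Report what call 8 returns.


Then datewheel markday passing d='2172-11-07', yielding 2172-11-07.
I use datewheel mhop passing n='6', — result: 2173-05-07.
Invoking jar record passing k='rogug', v='819', and see drotesmo.
I call datewheel dayname(), giving Friday.
Then datewheel mhop passing n='28': 2175-09-07.
Now I run jar tallyup(), → 3.
Next I call datewheel lastday(), and observe 2175-09-30.
I run datewheel mhop passing n='-11', and see 2174-10-30.
I try datewheel dayname, and observe Sunday.
Calling jar holds passing k='rogug', yielding yes.
Invoking datewheel roll passing n='-325', and see 2173-12-09.
Then datewheel markday passing d='1727-01-12', → 1727-01-12.
Then datewheel dayname(), yielding Sunday.

Answer: 2174-10-30


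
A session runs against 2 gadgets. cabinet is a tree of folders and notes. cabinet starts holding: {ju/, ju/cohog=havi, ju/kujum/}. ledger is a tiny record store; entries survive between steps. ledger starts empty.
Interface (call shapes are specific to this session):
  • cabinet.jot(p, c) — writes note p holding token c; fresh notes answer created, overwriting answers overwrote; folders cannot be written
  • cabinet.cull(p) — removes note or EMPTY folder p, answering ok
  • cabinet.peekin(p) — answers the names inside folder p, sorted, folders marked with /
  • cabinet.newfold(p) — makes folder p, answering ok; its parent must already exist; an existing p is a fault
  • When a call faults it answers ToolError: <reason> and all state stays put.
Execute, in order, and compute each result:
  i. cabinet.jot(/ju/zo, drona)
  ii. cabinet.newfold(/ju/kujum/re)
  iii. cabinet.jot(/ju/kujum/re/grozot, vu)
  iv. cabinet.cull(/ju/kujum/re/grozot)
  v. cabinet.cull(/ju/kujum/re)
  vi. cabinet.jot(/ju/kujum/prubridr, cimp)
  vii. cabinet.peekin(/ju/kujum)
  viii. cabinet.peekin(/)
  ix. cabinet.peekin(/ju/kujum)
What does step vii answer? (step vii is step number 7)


Do: jot[p=/ju/zo; c=drona]
See: created
Do: newfold[p=/ju/kujum/re]
See: ok
Do: jot[p=/ju/kujum/re/grozot; c=vu]
See: created
Do: cull[p=/ju/kujum/re/grozot]
See: ok
Do: cull[p=/ju/kujum/re]
See: ok
Do: jot[p=/ju/kujum/prubridr; c=cimp]
See: created
Do: peekin[p=/ju/kujum]
See: [prubridr]
Do: peekin[p=/]
See: [ju/]
Do: peekin[p=/ju/kujum]
See: [prubridr]

Answer: [prubridr]


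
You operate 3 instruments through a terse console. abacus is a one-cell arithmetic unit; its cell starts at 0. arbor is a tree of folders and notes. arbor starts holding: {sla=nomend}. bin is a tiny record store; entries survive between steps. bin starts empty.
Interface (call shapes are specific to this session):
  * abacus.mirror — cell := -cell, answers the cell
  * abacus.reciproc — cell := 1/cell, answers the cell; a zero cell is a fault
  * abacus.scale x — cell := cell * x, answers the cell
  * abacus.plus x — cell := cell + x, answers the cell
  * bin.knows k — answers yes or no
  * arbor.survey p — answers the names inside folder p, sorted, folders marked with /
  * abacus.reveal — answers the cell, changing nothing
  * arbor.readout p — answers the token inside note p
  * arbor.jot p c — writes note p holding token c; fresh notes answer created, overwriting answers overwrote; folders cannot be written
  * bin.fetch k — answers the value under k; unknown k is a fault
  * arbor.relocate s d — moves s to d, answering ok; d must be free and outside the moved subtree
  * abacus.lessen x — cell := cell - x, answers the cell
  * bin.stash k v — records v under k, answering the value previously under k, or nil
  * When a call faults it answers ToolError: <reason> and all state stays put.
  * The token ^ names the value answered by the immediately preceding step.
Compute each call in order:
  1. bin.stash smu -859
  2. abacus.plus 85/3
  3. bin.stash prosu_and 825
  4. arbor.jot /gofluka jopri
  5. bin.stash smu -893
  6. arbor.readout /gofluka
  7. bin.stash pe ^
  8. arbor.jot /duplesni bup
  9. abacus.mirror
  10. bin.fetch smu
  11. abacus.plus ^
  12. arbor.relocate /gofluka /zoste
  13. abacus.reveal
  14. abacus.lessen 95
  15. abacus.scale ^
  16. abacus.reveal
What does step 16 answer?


% bin.stash k='smu' v='-859'
= nil
% abacus.plus x='85/3'
= 85/3
% bin.stash k='prosu_and' v='825'
= nil
% arbor.jot p='/gofluka' c='jopri'
= created
% bin.stash k='smu' v='-893'
= -859
% arbor.readout p='/gofluka'
= jopri
% bin.stash k='pe' v='^'
= nil
% arbor.jot p='/duplesni' c='bup'
= created
% abacus.mirror
= -85/3
% bin.fetch k='smu'
= -893
% abacus.plus x='^'
= -2764/3
% arbor.relocate s='/gofluka' d='/zoste'
= ok
% abacus.reveal
= -2764/3
% abacus.lessen x='95'
= -3049/3
% abacus.scale x='^'
= 9296401/9
% abacus.reveal
= 9296401/9

Answer: 9296401/9


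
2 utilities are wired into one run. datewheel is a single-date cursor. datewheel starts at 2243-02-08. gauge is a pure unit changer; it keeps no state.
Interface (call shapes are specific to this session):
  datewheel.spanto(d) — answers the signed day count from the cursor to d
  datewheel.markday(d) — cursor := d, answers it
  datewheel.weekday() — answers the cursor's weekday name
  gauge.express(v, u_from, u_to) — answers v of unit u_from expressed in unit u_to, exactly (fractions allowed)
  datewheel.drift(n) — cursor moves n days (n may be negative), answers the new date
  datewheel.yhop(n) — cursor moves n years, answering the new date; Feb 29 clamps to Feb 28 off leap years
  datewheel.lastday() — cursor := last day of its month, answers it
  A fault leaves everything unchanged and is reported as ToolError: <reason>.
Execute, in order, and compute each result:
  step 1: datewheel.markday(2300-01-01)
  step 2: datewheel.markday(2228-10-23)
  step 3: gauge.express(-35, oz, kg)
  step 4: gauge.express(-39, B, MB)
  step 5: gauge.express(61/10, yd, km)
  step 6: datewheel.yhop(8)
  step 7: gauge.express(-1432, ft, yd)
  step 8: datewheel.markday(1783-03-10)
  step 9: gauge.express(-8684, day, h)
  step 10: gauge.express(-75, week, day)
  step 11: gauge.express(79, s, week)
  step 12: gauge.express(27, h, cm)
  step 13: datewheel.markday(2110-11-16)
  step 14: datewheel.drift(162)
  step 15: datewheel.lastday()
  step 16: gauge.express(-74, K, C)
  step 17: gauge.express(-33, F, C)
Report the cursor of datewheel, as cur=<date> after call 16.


==> datewheel.markday(2300-01-01)
<== 2300-01-01
==> datewheel.markday(2228-10-23)
<== 2228-10-23
==> gauge.express(-35, oz, kg)
<== -317514659/320000000
==> gauge.express(-39, B, MB)
<== -39/1000000
==> gauge.express(61/10, yd, km)
<== 69723/12500000
==> datewheel.yhop(8)
<== 2236-10-23
==> gauge.express(-1432, ft, yd)
<== -1432/3
==> datewheel.markday(1783-03-10)
<== 1783-03-10
==> gauge.express(-8684, day, h)
<== -208416
==> gauge.express(-75, week, day)
<== -525
==> gauge.express(79, s, week)
<== 79/604800
==> gauge.express(27, h, cm)
<== ToolError: incompatible units
==> datewheel.markday(2110-11-16)
<== 2110-11-16
==> datewheel.drift(162)
<== 2111-04-27
==> datewheel.lastday()
<== 2111-04-30
==> gauge.express(-74, K, C)
<== -6943/20
==> gauge.express(-33, F, C)
<== -325/9

Answer: cur=2111-04-30


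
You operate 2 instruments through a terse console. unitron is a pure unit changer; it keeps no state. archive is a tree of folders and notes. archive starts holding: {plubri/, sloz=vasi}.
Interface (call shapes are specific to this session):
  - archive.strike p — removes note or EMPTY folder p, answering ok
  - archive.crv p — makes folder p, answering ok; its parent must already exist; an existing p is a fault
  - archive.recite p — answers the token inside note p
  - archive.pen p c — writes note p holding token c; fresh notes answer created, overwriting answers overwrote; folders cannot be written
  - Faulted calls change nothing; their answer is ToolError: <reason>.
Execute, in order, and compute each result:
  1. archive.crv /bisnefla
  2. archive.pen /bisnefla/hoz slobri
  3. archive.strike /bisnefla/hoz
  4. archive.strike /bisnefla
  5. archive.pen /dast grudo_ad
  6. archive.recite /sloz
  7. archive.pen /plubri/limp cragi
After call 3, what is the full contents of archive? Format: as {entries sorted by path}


Answer: {bisnefla/, plubri/, sloz=vasi}

Derivation:
CALL archive.crv[/bisnefla]
RET  ok
CALL archive.pen[/bisnefla/hoz; slobri]
RET  created
CALL archive.strike[/bisnefla/hoz]
RET  ok
CALL archive.strike[/bisnefla]
RET  ok
CALL archive.pen[/dast; grudo_ad]
RET  created
CALL archive.recite[/sloz]
RET  vasi
CALL archive.pen[/plubri/limp; cragi]
RET  created


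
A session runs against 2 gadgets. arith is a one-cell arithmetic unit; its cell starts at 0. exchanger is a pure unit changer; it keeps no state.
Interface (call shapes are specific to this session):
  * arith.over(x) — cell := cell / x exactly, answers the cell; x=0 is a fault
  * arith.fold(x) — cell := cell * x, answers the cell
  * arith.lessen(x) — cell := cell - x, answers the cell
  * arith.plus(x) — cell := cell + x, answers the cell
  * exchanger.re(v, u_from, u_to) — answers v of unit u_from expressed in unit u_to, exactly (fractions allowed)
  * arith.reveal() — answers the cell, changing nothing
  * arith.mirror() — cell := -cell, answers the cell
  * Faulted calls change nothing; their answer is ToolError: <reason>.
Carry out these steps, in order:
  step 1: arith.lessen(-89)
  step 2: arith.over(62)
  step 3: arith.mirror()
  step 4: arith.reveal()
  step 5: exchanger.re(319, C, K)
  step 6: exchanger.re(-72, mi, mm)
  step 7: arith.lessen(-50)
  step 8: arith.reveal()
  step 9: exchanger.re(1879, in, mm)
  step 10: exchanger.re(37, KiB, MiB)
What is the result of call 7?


Answer: 3011/62

Derivation:
~$ lessen x: -89
[out] 89
~$ over x: 62
[out] 89/62
~$ mirror
[out] -89/62
~$ reveal
[out] -89/62
~$ re v: 319 u_from: C u_to: K
[out] 11843/20
~$ re v: -72 u_from: mi u_to: mm
[out] -115872768
~$ lessen x: -50
[out] 3011/62
~$ reveal
[out] 3011/62
~$ re v: 1879 u_from: in u_to: mm
[out] 238633/5
~$ re v: 37 u_from: KiB u_to: MiB
[out] 37/1024


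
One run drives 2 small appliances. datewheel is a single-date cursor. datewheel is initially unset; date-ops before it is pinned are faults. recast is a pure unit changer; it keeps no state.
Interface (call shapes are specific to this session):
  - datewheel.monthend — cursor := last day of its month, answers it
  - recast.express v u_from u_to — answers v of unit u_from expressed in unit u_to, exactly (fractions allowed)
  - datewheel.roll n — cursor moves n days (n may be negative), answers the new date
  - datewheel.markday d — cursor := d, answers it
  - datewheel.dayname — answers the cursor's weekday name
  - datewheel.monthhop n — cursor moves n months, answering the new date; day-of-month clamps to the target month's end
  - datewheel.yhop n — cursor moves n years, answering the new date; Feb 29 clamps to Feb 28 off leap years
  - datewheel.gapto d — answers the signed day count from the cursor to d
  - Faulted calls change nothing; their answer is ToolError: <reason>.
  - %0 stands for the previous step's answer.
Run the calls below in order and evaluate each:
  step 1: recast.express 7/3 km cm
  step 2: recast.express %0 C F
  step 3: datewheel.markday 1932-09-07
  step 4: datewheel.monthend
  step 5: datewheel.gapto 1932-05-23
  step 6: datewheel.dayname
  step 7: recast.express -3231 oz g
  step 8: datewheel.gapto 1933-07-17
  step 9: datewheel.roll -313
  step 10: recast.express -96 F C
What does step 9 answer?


>> recast.express(v=7/3, u_from=km, u_to=cm)
<< 700000/3
>> recast.express(v=%0, u_from=C, u_to=F)
<< 420032
>> datewheel.markday(d=1932-09-07)
<< 1932-09-07
>> datewheel.monthend()
<< 1932-09-30
>> datewheel.gapto(d=1932-05-23)
<< -130
>> datewheel.dayname()
<< Friday
>> recast.express(v=-3231, u_from=oz, u_to=g)
<< -146555694747/1600000
>> datewheel.gapto(d=1933-07-17)
<< 290
>> datewheel.roll(n=-313)
<< 1931-11-22
>> recast.express(v=-96, u_from=F, u_to=C)
<< -640/9

Answer: 1931-11-22


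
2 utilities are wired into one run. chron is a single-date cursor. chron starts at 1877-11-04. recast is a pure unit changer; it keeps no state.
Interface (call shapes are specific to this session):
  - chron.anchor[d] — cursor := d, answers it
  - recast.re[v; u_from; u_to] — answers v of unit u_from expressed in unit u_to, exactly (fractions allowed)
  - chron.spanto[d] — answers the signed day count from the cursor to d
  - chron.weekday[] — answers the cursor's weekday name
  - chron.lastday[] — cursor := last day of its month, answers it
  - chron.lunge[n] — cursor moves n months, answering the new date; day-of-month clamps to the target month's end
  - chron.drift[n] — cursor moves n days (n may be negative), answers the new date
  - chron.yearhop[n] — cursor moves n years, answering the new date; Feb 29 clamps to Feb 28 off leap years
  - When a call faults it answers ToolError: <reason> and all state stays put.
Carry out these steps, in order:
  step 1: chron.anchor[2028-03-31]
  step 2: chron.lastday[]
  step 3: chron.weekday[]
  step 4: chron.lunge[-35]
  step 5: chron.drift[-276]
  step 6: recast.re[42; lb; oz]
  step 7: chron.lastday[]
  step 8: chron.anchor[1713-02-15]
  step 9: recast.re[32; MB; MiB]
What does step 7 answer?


Answer: 2024-07-31

Derivation:
CALL anchor[d='2028-03-31']
RET  2028-03-31
CALL lastday[]
RET  2028-03-31
CALL weekday[]
RET  Friday
CALL lunge[n='-35']
RET  2025-04-30
CALL drift[n='-276']
RET  2024-07-28
CALL re[v='42'; u_from='lb'; u_to='oz']
RET  672
CALL lastday[]
RET  2024-07-31
CALL anchor[d='1713-02-15']
RET  1713-02-15
CALL re[v='32'; u_from='MB'; u_to='MiB']
RET  15625/512


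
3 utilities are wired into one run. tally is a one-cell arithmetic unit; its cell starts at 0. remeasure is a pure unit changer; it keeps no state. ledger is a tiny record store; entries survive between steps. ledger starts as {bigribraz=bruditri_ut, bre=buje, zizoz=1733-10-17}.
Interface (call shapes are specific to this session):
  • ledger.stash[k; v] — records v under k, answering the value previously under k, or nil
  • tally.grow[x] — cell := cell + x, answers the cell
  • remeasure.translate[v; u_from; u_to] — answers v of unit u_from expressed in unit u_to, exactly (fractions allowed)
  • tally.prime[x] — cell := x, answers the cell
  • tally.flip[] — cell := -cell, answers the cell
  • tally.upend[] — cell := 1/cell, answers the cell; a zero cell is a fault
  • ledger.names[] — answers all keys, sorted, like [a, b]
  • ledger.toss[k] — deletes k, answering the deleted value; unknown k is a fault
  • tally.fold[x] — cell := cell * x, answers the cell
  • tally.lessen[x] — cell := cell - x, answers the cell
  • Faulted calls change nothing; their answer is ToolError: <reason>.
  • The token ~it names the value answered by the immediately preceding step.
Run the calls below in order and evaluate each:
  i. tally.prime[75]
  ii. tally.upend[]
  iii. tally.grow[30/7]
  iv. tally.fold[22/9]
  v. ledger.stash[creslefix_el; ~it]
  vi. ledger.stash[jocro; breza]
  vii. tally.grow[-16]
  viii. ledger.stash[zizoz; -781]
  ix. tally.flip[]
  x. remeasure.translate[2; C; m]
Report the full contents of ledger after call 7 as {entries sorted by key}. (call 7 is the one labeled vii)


Answer: {bigribraz=bruditri_ut, bre=buje, creslefix_el=49654/4725, jocro=breza, zizoz=1733-10-17}

Derivation:
·→ tally.prime(75)
·← 75
·→ tally.upend()
·← 1/75
·→ tally.grow(30/7)
·← 2257/525
·→ tally.fold(22/9)
·← 49654/4725
·→ ledger.stash(creslefix_el, ~it)
·← nil
·→ ledger.stash(jocro, breza)
·← nil
·→ tally.grow(-16)
·← -25946/4725
·→ ledger.stash(zizoz, -781)
·← 1733-10-17
·→ tally.flip()
·← 25946/4725
·→ remeasure.translate(2, C, m)
·← ToolError: incompatible units


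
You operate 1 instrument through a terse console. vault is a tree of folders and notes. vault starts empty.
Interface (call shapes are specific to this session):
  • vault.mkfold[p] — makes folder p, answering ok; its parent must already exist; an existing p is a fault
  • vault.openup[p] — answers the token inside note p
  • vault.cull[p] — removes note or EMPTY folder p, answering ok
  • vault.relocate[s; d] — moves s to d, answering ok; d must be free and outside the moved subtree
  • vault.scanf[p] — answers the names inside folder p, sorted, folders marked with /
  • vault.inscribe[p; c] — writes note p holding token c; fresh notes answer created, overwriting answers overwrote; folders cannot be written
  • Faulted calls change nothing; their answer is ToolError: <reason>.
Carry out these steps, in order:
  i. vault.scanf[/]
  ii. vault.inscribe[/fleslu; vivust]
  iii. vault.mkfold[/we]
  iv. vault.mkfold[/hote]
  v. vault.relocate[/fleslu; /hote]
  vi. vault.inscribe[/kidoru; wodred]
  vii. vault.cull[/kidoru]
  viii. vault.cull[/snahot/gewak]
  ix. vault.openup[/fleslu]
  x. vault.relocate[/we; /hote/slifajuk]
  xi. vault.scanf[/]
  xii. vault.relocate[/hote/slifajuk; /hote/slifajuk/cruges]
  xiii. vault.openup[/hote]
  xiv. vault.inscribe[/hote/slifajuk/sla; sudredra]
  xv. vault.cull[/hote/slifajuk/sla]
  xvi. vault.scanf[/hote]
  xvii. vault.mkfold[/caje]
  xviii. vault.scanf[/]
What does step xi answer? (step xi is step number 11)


Answer: [fleslu, hote/]

Derivation:
I run scanf with p='/', → [].
Now I run inscribe with p='/fleslu', c='vivust', and observe created.
I run mkfold with p='/we', → ok.
I use mkfold with p='/hote', giving ok.
Invoking relocate with s='/fleslu', d='/hote', which returns ToolError: exists.
I run inscribe with p='/kidoru', c='wodred', giving created.
Now I run cull with p='/kidoru', → ok.
Calling cull with p='/snahot/gewak', yielding ToolError: not found.
Calling openup with p='/fleslu', giving vivust.
I call relocate with s='/we', d='/hote/slifajuk', which returns ok.
Using scanf with p='/', which returns [fleslu, hote/].
I run relocate with s='/hote/slifajuk', d='/hote/slifajuk/cruges', — result: ToolError: into itself.
Calling openup with p='/hote', and get ToolError: is a directory.
I invoke inscribe with p='/hote/slifajuk/sla', c='sudredra', giving created.
Now I run cull with p='/hote/slifajuk/sla', giving ok.
I run scanf with p='/hote', yielding [slifajuk/].
Next I call mkfold with p='/caje': ok.
Calling scanf with p='/', yielding [caje/, fleslu, hote/].


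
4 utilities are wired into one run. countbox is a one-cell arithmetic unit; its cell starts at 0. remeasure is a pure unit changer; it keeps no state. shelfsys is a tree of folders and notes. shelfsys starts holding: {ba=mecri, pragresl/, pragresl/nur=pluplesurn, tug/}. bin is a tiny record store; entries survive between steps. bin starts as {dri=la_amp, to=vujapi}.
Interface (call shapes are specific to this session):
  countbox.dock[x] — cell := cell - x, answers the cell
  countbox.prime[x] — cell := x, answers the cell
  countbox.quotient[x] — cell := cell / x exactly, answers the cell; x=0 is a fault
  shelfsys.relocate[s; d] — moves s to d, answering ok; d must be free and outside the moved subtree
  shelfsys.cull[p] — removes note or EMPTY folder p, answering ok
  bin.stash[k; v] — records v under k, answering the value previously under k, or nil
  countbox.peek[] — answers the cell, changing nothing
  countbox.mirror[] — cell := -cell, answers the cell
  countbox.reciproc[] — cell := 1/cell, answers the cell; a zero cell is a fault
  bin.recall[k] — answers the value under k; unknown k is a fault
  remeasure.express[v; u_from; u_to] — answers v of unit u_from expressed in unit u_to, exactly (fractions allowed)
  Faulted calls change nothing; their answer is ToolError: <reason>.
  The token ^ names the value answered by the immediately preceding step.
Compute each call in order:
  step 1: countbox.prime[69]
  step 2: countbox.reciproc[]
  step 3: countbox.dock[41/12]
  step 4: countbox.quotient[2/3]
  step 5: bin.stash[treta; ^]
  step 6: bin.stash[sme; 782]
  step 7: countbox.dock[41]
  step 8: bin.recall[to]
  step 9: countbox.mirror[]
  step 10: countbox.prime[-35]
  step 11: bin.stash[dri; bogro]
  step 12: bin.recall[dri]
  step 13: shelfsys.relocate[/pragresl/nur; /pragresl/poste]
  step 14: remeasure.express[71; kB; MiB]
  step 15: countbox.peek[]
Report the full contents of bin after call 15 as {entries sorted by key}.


Answer: {dri=bogro, sme=782, to=vujapi, treta=-939/184}

Derivation:
Do: prime[69]
See: 69
Do: reciproc[]
See: 1/69
Do: dock[41/12]
See: -313/92
Do: quotient[2/3]
See: -939/184
Do: stash[treta; ^]
See: nil
Do: stash[sme; 782]
See: nil
Do: dock[41]
See: -8483/184
Do: recall[to]
See: vujapi
Do: mirror[]
See: 8483/184
Do: prime[-35]
See: -35
Do: stash[dri; bogro]
See: la_amp
Do: recall[dri]
See: bogro
Do: relocate[/pragresl/nur; /pragresl/poste]
See: ok
Do: express[71; kB; MiB]
See: 8875/131072
Do: peek[]
See: -35


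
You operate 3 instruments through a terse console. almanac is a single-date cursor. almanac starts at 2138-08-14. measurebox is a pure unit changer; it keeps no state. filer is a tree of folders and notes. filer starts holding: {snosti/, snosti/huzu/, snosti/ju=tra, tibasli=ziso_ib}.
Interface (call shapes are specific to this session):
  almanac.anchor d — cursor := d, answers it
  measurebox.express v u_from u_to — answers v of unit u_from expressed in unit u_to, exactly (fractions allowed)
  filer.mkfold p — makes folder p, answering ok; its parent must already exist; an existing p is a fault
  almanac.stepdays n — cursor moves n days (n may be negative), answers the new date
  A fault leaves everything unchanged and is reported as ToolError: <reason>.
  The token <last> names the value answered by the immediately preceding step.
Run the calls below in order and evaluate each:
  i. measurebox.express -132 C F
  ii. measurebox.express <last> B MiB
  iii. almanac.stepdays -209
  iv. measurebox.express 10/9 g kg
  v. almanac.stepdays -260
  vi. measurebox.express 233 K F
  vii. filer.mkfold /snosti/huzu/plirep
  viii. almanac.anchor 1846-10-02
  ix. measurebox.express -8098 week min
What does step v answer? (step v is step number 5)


Answer: 2137-05-02

Derivation:
Do: measurebox.express[v='-132'; u_from='C'; u_to='F']
See: -1028/5
Do: measurebox.express[v='<last>'; u_from='B'; u_to='MiB']
See: -257/1310720
Do: almanac.stepdays[n='-209']
See: 2138-01-17
Do: measurebox.express[v='10/9'; u_from='g'; u_to='kg']
See: 1/900
Do: almanac.stepdays[n='-260']
See: 2137-05-02
Do: measurebox.express[v='233'; u_from='K'; u_to='F']
See: -4027/100
Do: filer.mkfold[p='/snosti/huzu/plirep']
See: ok
Do: almanac.anchor[d='1846-10-02']
See: 1846-10-02
Do: measurebox.express[v='-8098'; u_from='week'; u_to='min']
See: -81627840


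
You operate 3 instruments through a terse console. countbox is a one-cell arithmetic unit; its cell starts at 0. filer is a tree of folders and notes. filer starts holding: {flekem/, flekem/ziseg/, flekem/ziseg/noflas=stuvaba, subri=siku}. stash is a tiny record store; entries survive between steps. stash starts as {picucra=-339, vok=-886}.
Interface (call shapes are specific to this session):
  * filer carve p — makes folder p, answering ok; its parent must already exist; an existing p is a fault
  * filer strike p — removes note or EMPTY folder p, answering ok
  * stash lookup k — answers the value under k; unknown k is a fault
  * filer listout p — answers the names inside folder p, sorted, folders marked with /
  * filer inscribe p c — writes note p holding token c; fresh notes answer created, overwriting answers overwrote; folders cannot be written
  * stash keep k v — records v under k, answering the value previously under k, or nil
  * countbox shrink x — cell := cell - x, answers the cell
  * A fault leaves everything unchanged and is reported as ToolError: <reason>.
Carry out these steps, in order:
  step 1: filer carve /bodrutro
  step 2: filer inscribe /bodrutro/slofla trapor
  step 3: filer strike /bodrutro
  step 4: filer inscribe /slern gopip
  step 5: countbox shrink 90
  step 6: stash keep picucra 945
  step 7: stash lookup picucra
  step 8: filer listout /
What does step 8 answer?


~$ filer carve p: /bodrutro
  ok
~$ filer inscribe p: /bodrutro/slofla c: trapor
  created
~$ filer strike p: /bodrutro
  ToolError: not empty
~$ filer inscribe p: /slern c: gopip
  created
~$ countbox shrink x: 90
  -90
~$ stash keep k: picucra v: 945
  -339
~$ stash lookup k: picucra
  945
~$ filer listout p: /
  [bodrutro/, flekem/, slern, subri]

Answer: [bodrutro/, flekem/, slern, subri]


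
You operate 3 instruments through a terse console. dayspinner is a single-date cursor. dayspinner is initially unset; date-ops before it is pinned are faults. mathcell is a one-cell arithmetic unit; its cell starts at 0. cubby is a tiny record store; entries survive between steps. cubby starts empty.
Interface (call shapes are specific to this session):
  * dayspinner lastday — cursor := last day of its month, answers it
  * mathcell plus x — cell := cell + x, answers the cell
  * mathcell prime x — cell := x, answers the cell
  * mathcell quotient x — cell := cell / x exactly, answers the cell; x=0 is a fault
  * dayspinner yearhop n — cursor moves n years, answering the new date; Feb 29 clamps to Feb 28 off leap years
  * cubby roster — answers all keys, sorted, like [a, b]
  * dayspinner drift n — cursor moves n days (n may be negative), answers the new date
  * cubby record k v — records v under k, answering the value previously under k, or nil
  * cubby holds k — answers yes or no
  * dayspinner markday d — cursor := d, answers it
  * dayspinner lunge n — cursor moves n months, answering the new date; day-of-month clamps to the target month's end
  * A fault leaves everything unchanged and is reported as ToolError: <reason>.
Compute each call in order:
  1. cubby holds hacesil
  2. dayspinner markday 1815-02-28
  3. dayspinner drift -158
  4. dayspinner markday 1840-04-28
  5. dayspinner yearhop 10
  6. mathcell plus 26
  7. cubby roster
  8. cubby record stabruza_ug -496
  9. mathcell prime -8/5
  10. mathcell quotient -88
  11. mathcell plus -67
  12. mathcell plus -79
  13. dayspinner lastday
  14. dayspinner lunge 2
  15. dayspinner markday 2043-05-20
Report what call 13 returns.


Answer: 1850-04-30

Derivation:
→ cubby holds(k→hacesil)
← no
→ dayspinner markday(d→1815-02-28)
← 1815-02-28
→ dayspinner drift(n→-158)
← 1814-09-23
→ dayspinner markday(d→1840-04-28)
← 1840-04-28
→ dayspinner yearhop(n→10)
← 1850-04-28
→ mathcell plus(x→26)
← 26
→ cubby roster()
← []
→ cubby record(k→stabruza_ug, v→-496)
← nil
→ mathcell prime(x→-8/5)
← -8/5
→ mathcell quotient(x→-88)
← 1/55
→ mathcell plus(x→-67)
← -3684/55
→ mathcell plus(x→-79)
← -8029/55
→ dayspinner lastday()
← 1850-04-30
→ dayspinner lunge(n→2)
← 1850-06-30
→ dayspinner markday(d→2043-05-20)
← 2043-05-20


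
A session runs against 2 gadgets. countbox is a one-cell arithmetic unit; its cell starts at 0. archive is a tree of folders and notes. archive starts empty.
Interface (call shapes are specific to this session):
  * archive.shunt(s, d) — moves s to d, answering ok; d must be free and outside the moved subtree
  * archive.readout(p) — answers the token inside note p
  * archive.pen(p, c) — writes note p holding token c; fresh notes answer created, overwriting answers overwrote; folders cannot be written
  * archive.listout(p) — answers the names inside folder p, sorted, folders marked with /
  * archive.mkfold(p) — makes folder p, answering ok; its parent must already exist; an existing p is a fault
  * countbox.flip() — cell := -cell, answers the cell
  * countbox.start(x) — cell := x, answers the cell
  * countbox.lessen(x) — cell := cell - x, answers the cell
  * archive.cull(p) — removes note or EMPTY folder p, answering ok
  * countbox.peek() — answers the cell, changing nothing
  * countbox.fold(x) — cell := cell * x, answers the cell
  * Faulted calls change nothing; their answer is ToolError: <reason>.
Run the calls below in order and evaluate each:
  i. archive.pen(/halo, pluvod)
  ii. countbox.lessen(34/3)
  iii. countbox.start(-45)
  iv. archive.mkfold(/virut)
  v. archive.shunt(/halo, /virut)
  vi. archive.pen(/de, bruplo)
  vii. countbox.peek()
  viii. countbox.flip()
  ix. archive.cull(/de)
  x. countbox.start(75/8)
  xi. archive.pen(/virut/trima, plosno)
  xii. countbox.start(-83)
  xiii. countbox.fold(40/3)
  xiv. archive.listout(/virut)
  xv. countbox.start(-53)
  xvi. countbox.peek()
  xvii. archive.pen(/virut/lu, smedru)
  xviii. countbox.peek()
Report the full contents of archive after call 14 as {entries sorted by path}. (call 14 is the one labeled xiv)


Answer: {halo=pluvod, virut/, virut/trima=plosno}

Derivation:
-> pen(p: /halo, c: pluvod)
<- created
-> lessen(x: 34/3)
<- -34/3
-> start(x: -45)
<- -45
-> mkfold(p: /virut)
<- ok
-> shunt(s: /halo, d: /virut)
<- ToolError: exists
-> pen(p: /de, c: bruplo)
<- created
-> peek()
<- -45
-> flip()
<- 45
-> cull(p: /de)
<- ok
-> start(x: 75/8)
<- 75/8
-> pen(p: /virut/trima, c: plosno)
<- created
-> start(x: -83)
<- -83
-> fold(x: 40/3)
<- -3320/3
-> listout(p: /virut)
<- [trima]
-> start(x: -53)
<- -53
-> peek()
<- -53
-> pen(p: /virut/lu, c: smedru)
<- created
-> peek()
<- -53
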